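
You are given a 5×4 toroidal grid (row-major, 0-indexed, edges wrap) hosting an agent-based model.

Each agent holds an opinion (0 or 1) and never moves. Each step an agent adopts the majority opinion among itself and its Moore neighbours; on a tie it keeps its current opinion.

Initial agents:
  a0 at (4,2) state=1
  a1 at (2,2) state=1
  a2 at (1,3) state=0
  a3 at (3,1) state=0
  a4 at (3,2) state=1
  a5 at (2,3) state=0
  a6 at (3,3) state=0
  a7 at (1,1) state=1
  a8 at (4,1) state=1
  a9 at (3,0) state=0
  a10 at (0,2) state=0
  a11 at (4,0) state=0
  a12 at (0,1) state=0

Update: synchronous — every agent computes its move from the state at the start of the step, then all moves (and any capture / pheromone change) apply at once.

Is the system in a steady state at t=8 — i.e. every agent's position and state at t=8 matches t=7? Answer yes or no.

t=1: a0@(4,2):0 a1@(2,2):0 a2@(1,3):0 a3@(3,1):1 a4@(3,2):1 a5@(2,3):0 a6@(3,3):0 a7@(1,1):1 a8@(4,1):0 a9@(3,0):0 a10@(0,2):0 a11@(4,0):0 a12@(0,1):0
t=2: a0@(4,2):0 a1@(2,2):0 a2@(1,3):0 a3@(3,1):0 a4@(3,2):0 a5@(2,3):0 a6@(3,3):0 a7@(1,1):0 a8@(4,1):0 a9@(3,0):0 a10@(0,2):0 a11@(4,0):0 a12@(0,1):0
t=3: (unchanged — steady state)

yes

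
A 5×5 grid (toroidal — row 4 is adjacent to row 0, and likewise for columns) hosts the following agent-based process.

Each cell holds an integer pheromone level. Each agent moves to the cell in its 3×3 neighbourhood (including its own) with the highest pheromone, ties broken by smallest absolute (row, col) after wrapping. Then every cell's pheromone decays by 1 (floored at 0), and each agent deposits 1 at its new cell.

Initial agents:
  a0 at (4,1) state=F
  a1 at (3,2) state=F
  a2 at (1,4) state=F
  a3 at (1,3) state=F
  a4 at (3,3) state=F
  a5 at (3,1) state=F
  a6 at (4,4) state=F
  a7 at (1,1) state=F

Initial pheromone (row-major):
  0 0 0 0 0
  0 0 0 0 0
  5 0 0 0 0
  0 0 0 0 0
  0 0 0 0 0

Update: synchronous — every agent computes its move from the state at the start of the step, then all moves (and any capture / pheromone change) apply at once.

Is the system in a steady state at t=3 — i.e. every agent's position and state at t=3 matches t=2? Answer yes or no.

no

t=1: a0@(0,0) a1@(2,1) a2@(2,0) a3@(0,2) a4@(2,2) a5@(2,0) a6@(0,0) a7@(2,0) | pheromone: 2 0 1 0 0 / 0 0 0 0 0 / 7 1 1 0 0 / 0 0 0 0 0 / 0 0 0 0 0
t=2: a0@(0,0) a1@(2,0) a2@(2,0) a3@(0,2) a4@(2,1) a5@(2,0) a6@(0,0) a7@(2,0) | pheromone: 3 0 1 0 0 / 0 0 0 0 0 / 10 1 0 0 0 / 0 0 0 0 0 / 0 0 0 0 0
t=3: a0@(0,0) a1@(2,0) a2@(2,0) a3@(0,2) a4@(2,0) a5@(2,0) a6@(0,0) a7@(2,0) | pheromone: 4 0 1 0 0 / 0 0 0 0 0 / 14 0 0 0 0 / 0 0 0 0 0 / 0 0 0 0 0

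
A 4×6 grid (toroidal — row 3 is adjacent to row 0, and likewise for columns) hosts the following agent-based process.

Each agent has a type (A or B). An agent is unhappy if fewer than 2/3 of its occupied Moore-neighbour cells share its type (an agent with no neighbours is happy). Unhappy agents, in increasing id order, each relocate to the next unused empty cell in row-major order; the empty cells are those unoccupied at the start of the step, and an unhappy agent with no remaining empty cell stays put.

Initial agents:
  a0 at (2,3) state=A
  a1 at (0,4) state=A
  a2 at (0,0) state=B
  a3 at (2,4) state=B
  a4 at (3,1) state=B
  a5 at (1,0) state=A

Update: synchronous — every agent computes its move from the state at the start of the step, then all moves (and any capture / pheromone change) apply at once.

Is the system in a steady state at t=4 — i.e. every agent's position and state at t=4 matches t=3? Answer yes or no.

t=1: a0@(0,1):A a1@(0,4):A a2@(0,2):B a3@(0,3):B a4@(3,1):B a5@(0,5):A
t=2: a0@(0,0):A a1@(1,0):A a2@(0,2):B a3@(1,1):B a4@(1,2):B a5@(0,5):A
t=3: a0@(0,0):A a1@(1,0):A a2@(0,2):B a3@(0,1):B a4@(1,2):B a5@(0,5):A
t=4: a0@(0,0):A a1@(1,0):A a2@(0,2):B a3@(0,3):B a4@(1,2):B a5@(0,5):A

no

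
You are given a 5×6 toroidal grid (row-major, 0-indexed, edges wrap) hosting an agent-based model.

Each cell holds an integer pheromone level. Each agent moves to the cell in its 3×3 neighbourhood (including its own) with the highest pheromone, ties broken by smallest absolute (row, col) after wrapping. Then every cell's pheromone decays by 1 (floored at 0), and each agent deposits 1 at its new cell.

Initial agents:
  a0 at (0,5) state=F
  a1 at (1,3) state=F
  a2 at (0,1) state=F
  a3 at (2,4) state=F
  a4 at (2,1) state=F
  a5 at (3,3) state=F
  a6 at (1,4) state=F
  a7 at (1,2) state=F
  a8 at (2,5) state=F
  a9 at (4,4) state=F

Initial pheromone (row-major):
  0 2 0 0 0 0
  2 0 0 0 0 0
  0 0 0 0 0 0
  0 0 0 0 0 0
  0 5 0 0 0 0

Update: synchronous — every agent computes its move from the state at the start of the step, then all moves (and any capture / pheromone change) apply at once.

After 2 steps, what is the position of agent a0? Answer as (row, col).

(1, 0)

t=1: a0@(1,0) a1@(0,2) a2@(4,1) a3@(1,3) a4@(1,0) a5@(2,2) a6@(0,3) a7@(0,1) a8@(1,0) a9@(0,3) | pheromone: 0 2 1 2 0 0 / 4 0 0 1 0 0 / 0 0 1 0 0 0 / 0 0 0 0 0 0 / 0 5 0 0 0 0
t=2: a0@(1,0) a1@(4,1) a2@(4,1) a3@(0,3) a4@(1,0) a5@(1,3) a6@(0,3) a7@(4,1) a8@(1,0) a9@(0,3) | pheromone: 0 1 0 4 0 0 / 6 0 0 1 0 0 / 0 0 0 0 0 0 / 0 0 0 0 0 0 / 0 7 0 0 0 0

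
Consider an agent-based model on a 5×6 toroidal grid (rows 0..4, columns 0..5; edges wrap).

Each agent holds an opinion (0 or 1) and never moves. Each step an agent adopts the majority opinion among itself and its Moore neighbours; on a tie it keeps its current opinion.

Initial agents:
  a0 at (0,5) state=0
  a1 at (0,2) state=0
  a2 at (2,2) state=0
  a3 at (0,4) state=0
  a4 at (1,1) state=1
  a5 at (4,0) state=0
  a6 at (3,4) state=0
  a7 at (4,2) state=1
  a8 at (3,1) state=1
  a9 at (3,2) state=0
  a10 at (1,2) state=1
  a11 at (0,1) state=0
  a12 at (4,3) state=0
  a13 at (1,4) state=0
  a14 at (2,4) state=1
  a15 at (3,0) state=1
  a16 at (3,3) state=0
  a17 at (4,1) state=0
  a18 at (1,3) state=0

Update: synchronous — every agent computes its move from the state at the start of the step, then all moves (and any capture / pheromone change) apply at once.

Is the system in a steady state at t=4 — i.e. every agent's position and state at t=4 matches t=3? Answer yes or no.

t=1: a0@(0,5):0 a1@(0,2):0 a2@(2,2):0 a3@(0,4):0 a4@(1,1):0 a5@(4,0):0 a6@(3,4):0 a7@(4,2):0 a8@(3,1):0 a9@(3,2):0 a10@(1,2):0 a11@(0,1):0 a12@(4,3):0 a13@(1,4):0 a14@(2,4):0 a15@(3,0):1 a16@(3,3):0 a17@(4,1):0 a18@(1,3):0
t=2: a0@(0,5):0 a1@(0,2):0 a2@(2,2):0 a3@(0,4):0 a4@(1,1):0 a5@(4,0):0 a6@(3,4):0 a7@(4,2):0 a8@(3,1):0 a9@(3,2):0 a10@(1,2):0 a11@(0,1):0 a12@(4,3):0 a13@(1,4):0 a14@(2,4):0 a15@(3,0):0 a16@(3,3):0 a17@(4,1):0 a18@(1,3):0
t=3: (unchanged — steady state)

yes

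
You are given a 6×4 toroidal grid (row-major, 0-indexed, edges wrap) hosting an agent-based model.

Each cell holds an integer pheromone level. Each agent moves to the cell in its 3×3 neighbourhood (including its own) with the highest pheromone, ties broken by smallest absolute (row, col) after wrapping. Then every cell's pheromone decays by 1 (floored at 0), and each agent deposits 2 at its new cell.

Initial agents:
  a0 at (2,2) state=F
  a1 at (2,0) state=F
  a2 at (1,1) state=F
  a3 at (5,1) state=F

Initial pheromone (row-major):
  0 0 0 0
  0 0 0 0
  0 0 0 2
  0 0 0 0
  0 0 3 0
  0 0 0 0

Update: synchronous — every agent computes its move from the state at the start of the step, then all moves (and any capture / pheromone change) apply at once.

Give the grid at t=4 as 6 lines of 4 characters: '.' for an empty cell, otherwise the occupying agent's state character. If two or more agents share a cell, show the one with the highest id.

t=1: a0@(2,3) a1@(2,3) a2@(0,0) a3@(4,2) | pheromone: 2 0 0 0 / 0 0 0 0 / 0 0 0 5 / 0 0 0 0 / 0 0 4 0 / 0 0 0 0
t=2: a0@(2,3) a1@(2,3) a2@(0,0) a3@(4,2) | pheromone: 3 0 0 0 / 0 0 0 0 / 0 0 0 8 / 0 0 0 0 / 0 0 5 0 / 0 0 0 0
t=3: a0@(2,3) a1@(2,3) a2@(0,0) a3@(4,2) | pheromone: 4 0 0 0 / 0 0 0 0 / 0 0 0 11 / 0 0 0 0 / 0 0 6 0 / 0 0 0 0
t=4: a0@(2,3) a1@(2,3) a2@(0,0) a3@(4,2) | pheromone: 5 0 0 0 / 0 0 0 0 / 0 0 0 14 / 0 0 0 0 / 0 0 7 0 / 0 0 0 0

F...
....
...F
....
..F.
....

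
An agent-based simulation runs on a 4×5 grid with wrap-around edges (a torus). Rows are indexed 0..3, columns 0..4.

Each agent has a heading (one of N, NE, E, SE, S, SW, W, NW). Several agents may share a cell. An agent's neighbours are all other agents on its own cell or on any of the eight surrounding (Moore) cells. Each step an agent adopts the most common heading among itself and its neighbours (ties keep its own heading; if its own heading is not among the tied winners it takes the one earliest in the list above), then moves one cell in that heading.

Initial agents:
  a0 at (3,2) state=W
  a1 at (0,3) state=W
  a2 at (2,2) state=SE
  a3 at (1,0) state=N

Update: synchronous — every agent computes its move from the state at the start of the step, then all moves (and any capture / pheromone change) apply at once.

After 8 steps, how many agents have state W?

4

t=1: a0@(3,1):W a1@(0,2):W a2@(3,3):SE a3@(0,0):N
t=2: a0@(3,0):W a1@(0,1):W a2@(0,4):SE a3@(3,0):N
t=3: a0@(3,4):W a1@(0,0):W a2@(1,0):SE a3@(3,4):W
t=4: a0@(3,3):W a1@(0,4):W a2@(2,1):SE a3@(3,3):W
t=5: a0@(3,2):W a1@(0,3):W a2@(3,2):SE a3@(3,2):W
t=6: a0@(3,1):W a1@(0,2):W a2@(3,1):W a3@(3,1):W
t=7: a0@(3,0):W a1@(0,1):W a2@(3,0):W a3@(3,0):W
t=8: a0@(3,4):W a1@(0,0):W a2@(3,4):W a3@(3,4):W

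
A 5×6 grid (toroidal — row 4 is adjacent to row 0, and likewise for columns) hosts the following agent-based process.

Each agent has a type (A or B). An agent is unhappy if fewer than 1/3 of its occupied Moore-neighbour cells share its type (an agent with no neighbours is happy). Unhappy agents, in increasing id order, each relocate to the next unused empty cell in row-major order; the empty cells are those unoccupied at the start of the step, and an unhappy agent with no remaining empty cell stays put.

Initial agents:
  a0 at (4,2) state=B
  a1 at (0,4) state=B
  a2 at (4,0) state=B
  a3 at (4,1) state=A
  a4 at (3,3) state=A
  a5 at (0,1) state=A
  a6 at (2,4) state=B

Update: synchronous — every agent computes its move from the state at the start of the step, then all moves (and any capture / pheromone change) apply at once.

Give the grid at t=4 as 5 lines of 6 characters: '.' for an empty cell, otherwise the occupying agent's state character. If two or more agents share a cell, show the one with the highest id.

t=1: a0@(0,0):B a1@(0,4):B a2@(0,2):B a3@(4,1):A a4@(0,3):A a5@(0,1):A a6@(0,5):B
t=2: a0@(0,0):B a1@(0,4):B a2@(1,0):B a3@(4,1):A a4@(1,1):A a5@(0,1):A a6@(0,5):B
t=3: (unchanged — steady state)

BA..BB
BA....
......
......
.A....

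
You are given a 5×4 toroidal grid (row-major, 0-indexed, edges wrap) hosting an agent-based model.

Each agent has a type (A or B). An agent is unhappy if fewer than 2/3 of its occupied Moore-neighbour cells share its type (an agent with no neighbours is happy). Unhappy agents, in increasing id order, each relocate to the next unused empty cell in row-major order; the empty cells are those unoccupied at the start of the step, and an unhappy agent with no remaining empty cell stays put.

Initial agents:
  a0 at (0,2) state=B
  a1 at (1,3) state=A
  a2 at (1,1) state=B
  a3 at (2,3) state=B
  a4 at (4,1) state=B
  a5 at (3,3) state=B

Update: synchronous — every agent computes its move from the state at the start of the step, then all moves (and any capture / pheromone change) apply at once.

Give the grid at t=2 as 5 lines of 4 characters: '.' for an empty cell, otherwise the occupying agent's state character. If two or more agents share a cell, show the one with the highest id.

.BBA
.B..
....
...B
.B..

t=1: a0@(0,2):B a1@(0,0):A a2@(1,1):B a3@(0,1):B a4@(4,1):B a5@(3,3):B
t=2: a0@(0,2):B a1@(0,3):A a2@(1,1):B a3@(0,1):B a4@(4,1):B a5@(3,3):B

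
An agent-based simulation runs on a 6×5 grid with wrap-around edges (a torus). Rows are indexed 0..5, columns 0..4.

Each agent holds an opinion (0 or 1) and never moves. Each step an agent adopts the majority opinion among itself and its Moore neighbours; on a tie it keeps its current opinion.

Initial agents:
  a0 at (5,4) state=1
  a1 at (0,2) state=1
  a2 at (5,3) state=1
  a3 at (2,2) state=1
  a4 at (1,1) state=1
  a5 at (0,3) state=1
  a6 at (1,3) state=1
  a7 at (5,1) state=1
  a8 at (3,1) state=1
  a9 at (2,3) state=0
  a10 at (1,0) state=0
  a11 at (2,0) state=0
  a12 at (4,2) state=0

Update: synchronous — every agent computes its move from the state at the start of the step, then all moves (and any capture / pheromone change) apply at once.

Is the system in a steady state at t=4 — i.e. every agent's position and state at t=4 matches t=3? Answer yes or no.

yes

t=1: a0@(5,4):1 a1@(0,2):1 a2@(5,3):1 a3@(2,2):1 a4@(1,1):1 a5@(0,3):1 a6@(1,3):1 a7@(5,1):1 a8@(3,1):1 a9@(2,3):1 a10@(1,0):0 a11@(2,0):0 a12@(4,2):1
t=2: (unchanged — steady state)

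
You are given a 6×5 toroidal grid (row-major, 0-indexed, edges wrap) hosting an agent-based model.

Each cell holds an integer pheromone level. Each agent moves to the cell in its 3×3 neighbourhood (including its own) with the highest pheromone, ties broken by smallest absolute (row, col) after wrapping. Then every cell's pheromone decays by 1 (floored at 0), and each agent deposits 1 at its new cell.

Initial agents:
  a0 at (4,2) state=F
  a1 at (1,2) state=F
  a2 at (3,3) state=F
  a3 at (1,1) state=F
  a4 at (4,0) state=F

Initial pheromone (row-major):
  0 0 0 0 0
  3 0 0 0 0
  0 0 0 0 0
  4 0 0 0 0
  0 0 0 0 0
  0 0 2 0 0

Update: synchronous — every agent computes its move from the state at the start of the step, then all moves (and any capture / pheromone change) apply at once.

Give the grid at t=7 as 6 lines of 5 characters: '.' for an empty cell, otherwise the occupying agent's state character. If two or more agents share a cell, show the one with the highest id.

t=1: a0@(5,2) a1@(0,1) a2@(2,2) a3@(1,0) a4@(3,0) | pheromone: 0 1 0 0 0 / 3 0 0 0 0 / 0 0 1 0 0 / 4 0 0 0 0 / 0 0 0 0 0 / 0 0 2 0 0
t=2: a0@(5,2) a1@(1,0) a2@(2,2) a3@(1,0) a4@(3,0) | pheromone: 0 0 0 0 0 / 4 0 0 0 0 / 0 0 1 0 0 / 4 0 0 0 0 / 0 0 0 0 0 / 0 0 2 0 0
t=3: a0@(5,2) a1@(1,0) a2@(2,2) a3@(1,0) a4@(3,0) | pheromone: 0 0 0 0 0 / 5 0 0 0 0 / 0 0 1 0 0 / 4 0 0 0 0 / 0 0 0 0 0 / 0 0 2 0 0
t=4: a0@(5,2) a1@(1,0) a2@(2,2) a3@(1,0) a4@(3,0) | pheromone: 0 0 0 0 0 / 6 0 0 0 0 / 0 0 1 0 0 / 4 0 0 0 0 / 0 0 0 0 0 / 0 0 2 0 0
t=5: a0@(5,2) a1@(1,0) a2@(2,2) a3@(1,0) a4@(3,0) | pheromone: 0 0 0 0 0 / 7 0 0 0 0 / 0 0 1 0 0 / 4 0 0 0 0 / 0 0 0 0 0 / 0 0 2 0 0
t=6: a0@(5,2) a1@(1,0) a2@(2,2) a3@(1,0) a4@(3,0) | pheromone: 0 0 0 0 0 / 8 0 0 0 0 / 0 0 1 0 0 / 4 0 0 0 0 / 0 0 0 0 0 / 0 0 2 0 0
t=7: a0@(5,2) a1@(1,0) a2@(2,2) a3@(1,0) a4@(3,0) | pheromone: 0 0 0 0 0 / 9 0 0 0 0 / 0 0 1 0 0 / 4 0 0 0 0 / 0 0 0 0 0 / 0 0 2 0 0

.....
F....
..F..
F....
.....
..F..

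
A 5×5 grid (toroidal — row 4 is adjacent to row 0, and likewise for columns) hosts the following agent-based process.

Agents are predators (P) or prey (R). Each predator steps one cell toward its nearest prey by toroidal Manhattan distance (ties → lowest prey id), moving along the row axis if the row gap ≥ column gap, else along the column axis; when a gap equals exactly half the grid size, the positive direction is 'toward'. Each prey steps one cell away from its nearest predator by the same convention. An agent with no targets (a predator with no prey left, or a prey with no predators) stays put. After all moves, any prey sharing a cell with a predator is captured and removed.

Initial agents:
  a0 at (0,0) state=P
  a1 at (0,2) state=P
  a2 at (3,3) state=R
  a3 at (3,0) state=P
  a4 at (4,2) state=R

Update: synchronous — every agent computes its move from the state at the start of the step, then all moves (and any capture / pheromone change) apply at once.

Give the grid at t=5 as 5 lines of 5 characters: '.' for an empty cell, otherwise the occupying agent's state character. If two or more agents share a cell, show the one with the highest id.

t=1: a0@(0,1):P a1@(4,2):P a2@(3,2):R a3@(3,4):P a4@(3,2):R
t=2: a0@(4,1):P a1@(3,2):P a2@(2,2):R a3@(3,3):P a4@(2,2):R
t=3: a0@(3,1):P a1@(2,2):P a2@(1,2):R a3@(2,3):P a4@(1,2):R
t=4: a0@(2,1):P a1@(1,2):P a2@(0,2):R a3@(1,3):P a4@(0,2):R
t=5: a0@(1,1):P a1@(0,2):P a2@(4,2):R a3@(0,3):P a4@(4,2):R

..PP.
.P...
.....
.....
..R..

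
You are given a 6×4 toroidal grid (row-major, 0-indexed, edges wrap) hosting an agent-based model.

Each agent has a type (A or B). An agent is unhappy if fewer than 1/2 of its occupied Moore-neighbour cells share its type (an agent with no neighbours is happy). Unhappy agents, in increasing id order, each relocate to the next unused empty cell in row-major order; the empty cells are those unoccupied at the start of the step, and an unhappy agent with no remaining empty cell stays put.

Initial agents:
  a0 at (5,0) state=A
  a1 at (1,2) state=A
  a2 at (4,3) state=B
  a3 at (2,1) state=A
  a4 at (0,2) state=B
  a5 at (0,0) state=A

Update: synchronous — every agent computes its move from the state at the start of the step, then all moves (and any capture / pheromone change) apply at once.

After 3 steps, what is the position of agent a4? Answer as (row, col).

t=1: a0@(5,0):A a1@(1,2):A a2@(0,1):B a3@(2,1):A a4@(0,3):B a5@(0,0):A
t=2: a0@(0,2):A a1@(1,0):A a2@(1,1):B a3@(2,1):A a4@(1,3):B a5@(2,0):A
t=3: a0@(0,0):A a1@(1,0):A a2@(0,1):B a3@(2,1):A a4@(0,3):B a5@(2,0):A

(0, 3)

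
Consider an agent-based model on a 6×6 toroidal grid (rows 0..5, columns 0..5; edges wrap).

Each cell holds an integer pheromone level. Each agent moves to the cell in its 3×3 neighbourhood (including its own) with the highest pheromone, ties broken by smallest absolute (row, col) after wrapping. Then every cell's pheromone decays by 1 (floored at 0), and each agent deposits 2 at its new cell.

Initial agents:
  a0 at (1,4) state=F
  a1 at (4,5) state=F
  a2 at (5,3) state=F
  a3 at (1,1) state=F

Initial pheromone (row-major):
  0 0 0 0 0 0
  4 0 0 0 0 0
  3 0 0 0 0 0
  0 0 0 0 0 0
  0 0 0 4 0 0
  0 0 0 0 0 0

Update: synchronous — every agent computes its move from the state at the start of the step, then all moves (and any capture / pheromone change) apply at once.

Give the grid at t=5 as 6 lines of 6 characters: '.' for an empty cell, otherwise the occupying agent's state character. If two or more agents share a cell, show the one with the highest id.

t=1: a0@(0,3) a1@(3,0) a2@(4,3) a3@(1,0) | pheromone: 0 0 0 2 0 0 / 5 0 0 0 0 0 / 2 0 0 0 0 0 / 2 0 0 0 0 0 / 0 0 0 5 0 0 / 0 0 0 0 0 0
t=2: a0@(0,3) a1@(2,0) a2@(4,3) a3@(1,0) | pheromone: 0 0 0 3 0 0 / 6 0 0 0 0 0 / 3 0 0 0 0 0 / 1 0 0 0 0 0 / 0 0 0 6 0 0 / 0 0 0 0 0 0
t=3: a0@(0,3) a1@(1,0) a2@(4,3) a3@(1,0) | pheromone: 0 0 0 4 0 0 / 9 0 0 0 0 0 / 2 0 0 0 0 0 / 0 0 0 0 0 0 / 0 0 0 7 0 0 / 0 0 0 0 0 0
t=4: a0@(0,3) a1@(1,0) a2@(4,3) a3@(1,0) | pheromone: 0 0 0 5 0 0 / 12 0 0 0 0 0 / 1 0 0 0 0 0 / 0 0 0 0 0 0 / 0 0 0 8 0 0 / 0 0 0 0 0 0
t=5: a0@(0,3) a1@(1,0) a2@(4,3) a3@(1,0) | pheromone: 0 0 0 6 0 0 / 15 0 0 0 0 0 / 0 0 0 0 0 0 / 0 0 0 0 0 0 / 0 0 0 9 0 0 / 0 0 0 0 0 0

...F..
F.....
......
......
...F..
......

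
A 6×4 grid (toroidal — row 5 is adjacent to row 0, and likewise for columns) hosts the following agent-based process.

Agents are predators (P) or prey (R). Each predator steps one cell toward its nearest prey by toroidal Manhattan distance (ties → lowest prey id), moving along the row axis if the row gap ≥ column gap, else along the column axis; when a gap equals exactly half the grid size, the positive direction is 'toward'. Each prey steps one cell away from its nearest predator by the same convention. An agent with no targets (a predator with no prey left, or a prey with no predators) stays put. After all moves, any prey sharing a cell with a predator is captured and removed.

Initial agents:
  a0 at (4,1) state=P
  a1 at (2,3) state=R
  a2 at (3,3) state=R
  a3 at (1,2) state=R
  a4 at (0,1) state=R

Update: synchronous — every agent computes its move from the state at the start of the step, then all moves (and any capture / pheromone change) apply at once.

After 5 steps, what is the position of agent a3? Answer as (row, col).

(4, 2)

t=1: a0@(5,1):P a1@(1,3):R a2@(3,2):R a3@(0,2):R a4@(1,1):R
t=2: a0@(0,1):P a1@(2,3):R a2@(2,2):R a3@(1,2):R a4@(2,1):R
t=3: a0@(1,1):P a1@(3,3):R a2@(3,2):R a3@(2,2):R a4@(3,1):R
t=4: a0@(2,1):P a1@(4,3):R a2@(4,2):R a3@(3,2):R a4@(4,1):R
t=5: a0@(3,1):P a1@(5,3):R a2@(5,2):R a3@(4,2):R a4@(5,1):R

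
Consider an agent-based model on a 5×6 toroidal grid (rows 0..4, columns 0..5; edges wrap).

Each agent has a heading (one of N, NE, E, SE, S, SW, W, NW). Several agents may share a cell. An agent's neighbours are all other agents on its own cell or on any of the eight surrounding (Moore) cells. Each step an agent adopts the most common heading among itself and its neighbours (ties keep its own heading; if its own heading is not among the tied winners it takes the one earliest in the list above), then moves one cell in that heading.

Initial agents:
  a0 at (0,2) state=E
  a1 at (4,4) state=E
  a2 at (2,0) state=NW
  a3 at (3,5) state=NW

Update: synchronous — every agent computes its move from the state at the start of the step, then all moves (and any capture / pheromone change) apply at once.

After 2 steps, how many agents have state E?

2

t=1: a0@(0,3):E a1@(4,5):E a2@(1,5):NW a3@(2,4):NW
t=2: a0@(0,4):E a1@(4,0):E a2@(0,4):NW a3@(1,3):NW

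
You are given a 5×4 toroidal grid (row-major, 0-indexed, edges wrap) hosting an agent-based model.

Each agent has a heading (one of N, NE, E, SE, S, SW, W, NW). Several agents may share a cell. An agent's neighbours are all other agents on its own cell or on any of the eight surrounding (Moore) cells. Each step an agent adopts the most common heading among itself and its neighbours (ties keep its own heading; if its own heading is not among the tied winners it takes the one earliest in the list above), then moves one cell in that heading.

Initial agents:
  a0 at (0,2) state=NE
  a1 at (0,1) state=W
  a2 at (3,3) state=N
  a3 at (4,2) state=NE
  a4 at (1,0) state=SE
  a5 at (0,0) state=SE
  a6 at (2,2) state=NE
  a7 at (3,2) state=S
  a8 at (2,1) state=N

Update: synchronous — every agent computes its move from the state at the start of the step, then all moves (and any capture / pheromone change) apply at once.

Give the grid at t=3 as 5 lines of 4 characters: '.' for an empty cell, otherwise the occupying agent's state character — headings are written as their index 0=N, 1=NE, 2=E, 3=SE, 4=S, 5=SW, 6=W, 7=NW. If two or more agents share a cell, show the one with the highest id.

.00.
.1..
11..
....
.00.

t=1: a0@(4,3):NE a1@(4,2):NE a2@(2,0):NE a3@(3,3):NE a4@(2,1):SE a5@(1,1):SE a6@(1,2):N a7@(2,2):N a8@(1,1):N
t=2: a0@(3,0):NE a1@(3,3):NE a2@(1,1):NE a3@(2,0):NE a4@(1,1):N a5@(0,1):N a6@(0,2):N a7@(1,2):N a8@(0,1):N
t=3: a0@(2,1):NE a1@(2,0):NE a2@(0,1):N a3@(1,1):NE a4@(0,1):N a5@(4,1):N a6@(4,2):N a7@(0,2):N a8@(4,1):N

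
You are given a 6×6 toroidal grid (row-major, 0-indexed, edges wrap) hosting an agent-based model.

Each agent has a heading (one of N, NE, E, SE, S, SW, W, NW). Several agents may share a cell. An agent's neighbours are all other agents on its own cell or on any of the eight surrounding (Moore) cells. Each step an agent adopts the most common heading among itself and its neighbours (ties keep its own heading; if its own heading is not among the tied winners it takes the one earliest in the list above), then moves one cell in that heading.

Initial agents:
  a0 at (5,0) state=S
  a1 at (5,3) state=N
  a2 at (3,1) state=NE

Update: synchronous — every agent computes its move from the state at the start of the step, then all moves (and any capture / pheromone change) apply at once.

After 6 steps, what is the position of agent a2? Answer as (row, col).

(3, 1)

t=1: a0@(0,0):S a1@(4,3):N a2@(2,2):NE
t=2: a0@(1,0):S a1@(3,3):N a2@(1,3):NE
t=3: a0@(2,0):S a1@(2,3):N a2@(0,4):NE
t=4: a0@(3,0):S a1@(1,3):N a2@(5,5):NE
t=5: a0@(4,0):S a1@(0,3):N a2@(4,0):NE
t=6: a0@(5,0):S a1@(5,3):N a2@(3,1):NE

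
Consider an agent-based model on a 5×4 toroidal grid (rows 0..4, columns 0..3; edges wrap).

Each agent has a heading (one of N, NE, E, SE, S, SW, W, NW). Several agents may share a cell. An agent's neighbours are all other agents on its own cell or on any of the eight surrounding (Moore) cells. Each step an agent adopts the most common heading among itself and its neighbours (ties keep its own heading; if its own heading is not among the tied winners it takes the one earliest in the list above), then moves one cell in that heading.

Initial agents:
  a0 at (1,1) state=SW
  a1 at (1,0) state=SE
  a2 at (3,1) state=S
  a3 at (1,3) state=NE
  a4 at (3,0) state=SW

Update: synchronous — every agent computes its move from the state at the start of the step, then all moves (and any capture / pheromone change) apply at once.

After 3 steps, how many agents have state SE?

t=1: a0@(2,0):SW a1@(2,1):SE a2@(4,1):S a3@(0,0):NE a4@(4,3):SW
t=2: a0@(3,3):SW a1@(3,2):SE a2@(0,1):S a3@(4,1):NE a4@(0,2):SW
t=3: a0@(4,2):SW a1@(4,3):SE a2@(1,1):S a3@(3,2):NE a4@(1,1):SW

1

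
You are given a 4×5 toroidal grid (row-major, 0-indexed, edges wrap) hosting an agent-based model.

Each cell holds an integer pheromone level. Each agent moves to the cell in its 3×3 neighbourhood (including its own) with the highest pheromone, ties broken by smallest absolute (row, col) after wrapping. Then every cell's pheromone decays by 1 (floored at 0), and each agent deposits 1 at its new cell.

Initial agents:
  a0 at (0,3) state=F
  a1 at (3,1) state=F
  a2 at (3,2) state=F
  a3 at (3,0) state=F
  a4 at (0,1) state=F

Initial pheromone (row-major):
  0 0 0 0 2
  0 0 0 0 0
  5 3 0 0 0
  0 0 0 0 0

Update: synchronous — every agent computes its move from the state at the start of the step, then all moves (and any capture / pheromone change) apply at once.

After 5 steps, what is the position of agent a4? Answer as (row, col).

t=1: a0@(0,4) a1@(2,0) a2@(2,1) a3@(2,0) a4@(0,0) | pheromone: 1 0 0 0 2 / 0 0 0 0 0 / 6 3 0 0 0 / 0 0 0 0 0
t=2: a0@(0,4) a1@(2,0) a2@(2,0) a3@(2,0) a4@(0,4) | pheromone: 0 0 0 0 3 / 0 0 0 0 0 / 8 2 0 0 0 / 0 0 0 0 0
t=3: a0@(0,4) a1@(2,0) a2@(2,0) a3@(2,0) a4@(0,4) | pheromone: 0 0 0 0 4 / 0 0 0 0 0 / 10 1 0 0 0 / 0 0 0 0 0
t=4: a0@(0,4) a1@(2,0) a2@(2,0) a3@(2,0) a4@(0,4) | pheromone: 0 0 0 0 5 / 0 0 0 0 0 / 12 0 0 0 0 / 0 0 0 0 0
t=5: a0@(0,4) a1@(2,0) a2@(2,0) a3@(2,0) a4@(0,4) | pheromone: 0 0 0 0 6 / 0 0 0 0 0 / 14 0 0 0 0 / 0 0 0 0 0

(0, 4)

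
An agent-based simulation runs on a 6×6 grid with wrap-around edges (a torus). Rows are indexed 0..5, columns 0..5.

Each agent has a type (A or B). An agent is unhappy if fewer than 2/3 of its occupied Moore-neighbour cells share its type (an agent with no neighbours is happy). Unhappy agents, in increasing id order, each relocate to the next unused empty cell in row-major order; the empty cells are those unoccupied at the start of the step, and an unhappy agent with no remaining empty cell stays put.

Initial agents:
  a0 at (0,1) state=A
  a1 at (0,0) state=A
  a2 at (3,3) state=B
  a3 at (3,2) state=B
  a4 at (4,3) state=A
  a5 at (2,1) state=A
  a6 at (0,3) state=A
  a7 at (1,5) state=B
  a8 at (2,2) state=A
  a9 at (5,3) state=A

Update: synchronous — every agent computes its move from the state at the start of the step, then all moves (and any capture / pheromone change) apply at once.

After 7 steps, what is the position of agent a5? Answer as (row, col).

(1, 1)

t=1: a0@(0,1):A a1@(0,2):A a2@(0,4):B a3@(0,5):B a4@(1,0):A a5@(1,1):A a6@(0,3):A a7@(1,2):B a8@(1,3):A a9@(5,3):A
t=2: a0@(0,1):A a1@(0,2):A a2@(0,0):B a3@(1,4):B a4@(1,0):A a5@(1,1):A a6@(1,5):A a7@(2,0):B a8@(2,1):A a9@(5,3):A
t=3: a0@(0,1):A a1@(0,2):A a2@(0,3):B a3@(0,4):B a4@(1,0):A a5@(1,1):A a6@(0,5):A a7@(1,2):B a8@(2,1):A a9@(5,3):A
t=4: a0@(0,1):A a1@(0,0):A a2@(1,3):B a3@(1,4):B a4@(1,0):A a5@(1,1):A a6@(1,5):A a7@(2,0):B a8@(2,1):A a9@(2,2):A
t=5: a0@(0,1):A a1@(0,0):A a2@(0,2):B a3@(0,3):B a4@(1,0):A a5@(1,1):A a6@(0,4):A a7@(0,5):B a8@(2,1):A a9@(2,2):A
t=6: a0@(0,1):A a1@(0,0):A a2@(1,2):B a3@(1,3):B a4@(1,0):A a5@(1,1):A a6@(1,4):A a7@(1,5):B a8@(2,1):A a9@(2,2):A
t=7: a0@(0,1):A a1@(0,0):A a2@(0,2):B a3@(0,3):B a4@(1,0):A a5@(1,1):A a6@(0,4):A a7@(0,5):B a8@(2,1):A a9@(2,0):A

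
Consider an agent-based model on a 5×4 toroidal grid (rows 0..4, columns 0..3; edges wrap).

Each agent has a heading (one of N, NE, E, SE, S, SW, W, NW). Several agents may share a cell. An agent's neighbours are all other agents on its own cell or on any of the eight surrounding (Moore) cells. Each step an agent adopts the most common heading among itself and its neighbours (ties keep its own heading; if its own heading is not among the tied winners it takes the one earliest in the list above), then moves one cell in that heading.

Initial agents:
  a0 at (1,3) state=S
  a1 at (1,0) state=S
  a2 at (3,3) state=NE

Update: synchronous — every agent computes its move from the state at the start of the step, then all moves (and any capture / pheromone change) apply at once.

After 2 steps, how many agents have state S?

3

t=1: a0@(2,3):S a1@(2,0):S a2@(2,0):NE
t=2: a0@(3,3):S a1@(3,0):S a2@(3,0):S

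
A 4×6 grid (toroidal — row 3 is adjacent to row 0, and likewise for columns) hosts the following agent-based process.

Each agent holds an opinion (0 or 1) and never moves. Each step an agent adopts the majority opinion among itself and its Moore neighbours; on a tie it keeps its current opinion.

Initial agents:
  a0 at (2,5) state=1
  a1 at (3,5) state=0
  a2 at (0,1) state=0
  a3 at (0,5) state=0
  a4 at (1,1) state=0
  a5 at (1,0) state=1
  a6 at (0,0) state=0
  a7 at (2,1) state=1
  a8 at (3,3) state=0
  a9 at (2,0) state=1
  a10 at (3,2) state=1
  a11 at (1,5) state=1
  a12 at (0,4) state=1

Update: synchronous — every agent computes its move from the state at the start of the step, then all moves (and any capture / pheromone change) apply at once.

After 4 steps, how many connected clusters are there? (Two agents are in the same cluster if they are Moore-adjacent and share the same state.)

2

t=1: a0@(2,5):1 a1@(3,5):0 a2@(0,1):0 a3@(0,5):0 a4@(1,1):0 a5@(1,0):1 a6@(0,0):0 a7@(2,1):1 a8@(3,3):1 a9@(2,0):1 a10@(3,2):1 a11@(1,5):1 a12@(0,4):0
t=2: (unchanged — steady state)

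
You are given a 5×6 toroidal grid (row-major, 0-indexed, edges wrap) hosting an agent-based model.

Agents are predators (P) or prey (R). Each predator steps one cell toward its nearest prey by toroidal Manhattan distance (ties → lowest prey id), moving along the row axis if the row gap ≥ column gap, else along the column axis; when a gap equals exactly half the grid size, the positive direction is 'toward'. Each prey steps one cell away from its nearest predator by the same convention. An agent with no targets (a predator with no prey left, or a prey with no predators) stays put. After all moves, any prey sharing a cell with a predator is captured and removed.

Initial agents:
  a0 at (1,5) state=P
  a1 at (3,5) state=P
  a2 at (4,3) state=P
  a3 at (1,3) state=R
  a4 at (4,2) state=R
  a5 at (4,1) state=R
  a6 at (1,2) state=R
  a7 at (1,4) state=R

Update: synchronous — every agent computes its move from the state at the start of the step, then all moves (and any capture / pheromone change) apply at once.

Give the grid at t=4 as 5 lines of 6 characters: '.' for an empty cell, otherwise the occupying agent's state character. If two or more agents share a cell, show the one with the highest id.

t=1: a0@(1,4):P a1@(3,0):P a2@(4,2):P a3@(1,2):R a4@(4,1):R a5@(4,0):R a6@(1,1):R a7@(1,3):R
t=2: a0@(1,3):P a1@(4,0):P a2@(4,1):P a3@(1,1):R a5@(0,0):R a6@(1,0):R a7@(1,2):R
t=3: a0@(1,2):P a1@(0,0):P a2@(0,1):P a3@(1,0):R a5@(1,0):R a6@(2,0):R a7@(1,1):R
t=4: a0@(1,1):P a1@(1,0):P a2@(1,1):P a3@(2,0):R a5@(2,0):R a6@(3,0):R

......
PP....
R.....
R.....
......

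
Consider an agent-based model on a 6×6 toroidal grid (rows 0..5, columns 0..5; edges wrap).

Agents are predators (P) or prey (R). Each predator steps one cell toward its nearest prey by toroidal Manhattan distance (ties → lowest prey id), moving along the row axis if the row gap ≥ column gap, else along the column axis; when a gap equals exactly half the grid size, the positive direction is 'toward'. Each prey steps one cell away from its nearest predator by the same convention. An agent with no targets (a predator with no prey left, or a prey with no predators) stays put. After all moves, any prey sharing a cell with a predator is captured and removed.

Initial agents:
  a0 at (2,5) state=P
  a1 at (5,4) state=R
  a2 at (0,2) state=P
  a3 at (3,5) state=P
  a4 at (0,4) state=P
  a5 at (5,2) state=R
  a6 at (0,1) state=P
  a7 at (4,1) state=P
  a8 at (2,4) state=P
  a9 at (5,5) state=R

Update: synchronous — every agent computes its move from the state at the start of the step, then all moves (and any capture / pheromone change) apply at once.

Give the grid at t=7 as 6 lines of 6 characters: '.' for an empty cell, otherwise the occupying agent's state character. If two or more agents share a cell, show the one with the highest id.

t=1: a0@(3,5):P a1@(4,4):R a2@(5,2):P a3@(4,5):P a4@(5,4):P a5@(4,2):R a6@(5,1):P a7@(5,1):P a8@(3,4):P a9@(0,5):R
t=2: a0@(4,5):P a1@(4,3):R a2@(4,2):P a3@(4,4):P a4@(4,4):P a5@(3,2):R a6@(4,1):P a7@(4,1):P a8@(4,4):P a9@(1,5):R
t=3: a0@(4,4):P a2@(4,3):P a3@(4,3):P a4@(4,3):P a5@(2,2):R a6@(4,2):P a7@(4,2):P a8@(4,3):P a9@(0,5):R
t=4: a0@(5,4):P a2@(3,3):P a3@(3,3):P a4@(3,3):P a5@(1,2):R a6@(3,2):P a7@(3,2):P a8@(3,3):P a9@(1,5):R
t=5: a0@(0,4):P a2@(2,3):P a3@(2,3):P a4@(2,3):P a5@(0,2):R a6@(2,2):P a7@(2,2):P a8@(2,3):P a9@(2,5):R
t=6: a0@(0,3):P a2@(2,4):P a3@(2,4):P a4@(2,4):P a5@(0,1):R a6@(1,2):P a7@(1,2):P a8@(2,4):P a9@(2,0):R
t=7: a0@(0,2):P a2@(2,5):P a3@(2,5):P a4@(2,5):P a5@(0,0):R a6@(0,2):P a7@(0,2):P a8@(2,5):P a9@(2,1):R

R.P...
......
.R...P
......
......
......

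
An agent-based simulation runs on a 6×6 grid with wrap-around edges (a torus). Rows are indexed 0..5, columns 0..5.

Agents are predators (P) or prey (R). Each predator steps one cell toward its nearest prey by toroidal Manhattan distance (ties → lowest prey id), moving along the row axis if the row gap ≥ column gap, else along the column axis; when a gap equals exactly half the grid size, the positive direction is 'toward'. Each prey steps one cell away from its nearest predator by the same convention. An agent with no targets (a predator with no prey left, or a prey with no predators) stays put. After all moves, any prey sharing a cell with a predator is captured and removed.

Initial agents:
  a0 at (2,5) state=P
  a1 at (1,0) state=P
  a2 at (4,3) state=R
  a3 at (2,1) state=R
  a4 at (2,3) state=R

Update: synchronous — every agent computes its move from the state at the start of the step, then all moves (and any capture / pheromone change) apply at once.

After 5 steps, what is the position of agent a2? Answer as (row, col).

t=1: a0@(2,0):P a1@(2,0):P a2@(5,3):R a3@(2,2):R a4@(2,2):R
t=2: a0@(2,1):P a1@(2,1):P a2@(4,3):R a3@(2,3):R a4@(2,3):R
t=3: a0@(2,2):P a1@(2,2):P a2@(5,3):R a3@(2,4):R a4@(2,4):R
t=4: a0@(2,3):P a1@(2,3):P a2@(4,3):R a3@(2,5):R a4@(2,5):R
t=5: a0@(3,3):P a1@(3,3):P a2@(5,3):R a3@(2,0):R a4@(2,0):R

(5, 3)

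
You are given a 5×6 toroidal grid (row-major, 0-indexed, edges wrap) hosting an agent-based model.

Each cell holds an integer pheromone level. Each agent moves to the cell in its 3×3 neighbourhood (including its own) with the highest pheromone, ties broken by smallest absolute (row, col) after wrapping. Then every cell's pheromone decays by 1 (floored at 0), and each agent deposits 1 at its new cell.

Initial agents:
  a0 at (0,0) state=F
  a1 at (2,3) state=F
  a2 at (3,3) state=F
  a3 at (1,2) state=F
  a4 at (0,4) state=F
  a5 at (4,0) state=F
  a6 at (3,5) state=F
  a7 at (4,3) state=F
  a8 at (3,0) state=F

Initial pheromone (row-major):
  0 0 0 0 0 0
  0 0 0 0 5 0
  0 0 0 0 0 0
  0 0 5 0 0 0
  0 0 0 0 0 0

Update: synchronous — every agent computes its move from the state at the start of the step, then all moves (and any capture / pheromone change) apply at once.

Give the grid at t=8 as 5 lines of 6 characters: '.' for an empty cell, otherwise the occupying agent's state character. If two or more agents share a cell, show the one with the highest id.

F.....
....F.
F.....
..F...
......

t=1: a0@(0,0) a1@(1,4) a2@(3,2) a3@(0,1) a4@(1,4) a5@(0,0) a6@(2,0) a7@(3,2) a8@(2,0) | pheromone: 2 1 0 0 0 0 / 0 0 0 0 6 0 / 2 0 0 0 0 0 / 0 0 6 0 0 0 / 0 0 0 0 0 0
t=2: a0@(0,0) a1@(1,4) a2@(3,2) a3@(0,0) a4@(1,4) a5@(0,0) a6@(2,0) a7@(3,2) a8@(2,0) | pheromone: 4 0 0 0 0 0 / 0 0 0 0 7 0 / 3 0 0 0 0 0 / 0 0 7 0 0 0 / 0 0 0 0 0 0
t=3: a0@(0,0) a1@(1,4) a2@(3,2) a3@(0,0) a4@(1,4) a5@(0,0) a6@(2,0) a7@(3,2) a8@(2,0) | pheromone: 6 0 0 0 0 0 / 0 0 0 0 8 0 / 4 0 0 0 0 0 / 0 0 8 0 0 0 / 0 0 0 0 0 0
t=4: a0@(0,0) a1@(1,4) a2@(3,2) a3@(0,0) a4@(1,4) a5@(0,0) a6@(2,0) a7@(3,2) a8@(2,0) | pheromone: 8 0 0 0 0 0 / 0 0 0 0 9 0 / 5 0 0 0 0 0 / 0 0 9 0 0 0 / 0 0 0 0 0 0
t=5: a0@(0,0) a1@(1,4) a2@(3,2) a3@(0,0) a4@(1,4) a5@(0,0) a6@(2,0) a7@(3,2) a8@(2,0) | pheromone: 10 0 0 0 0 0 / 0 0 0 0 10 0 / 6 0 0 0 0 0 / 0 0 10 0 0 0 / 0 0 0 0 0 0
t=6: a0@(0,0) a1@(1,4) a2@(3,2) a3@(0,0) a4@(1,4) a5@(0,0) a6@(2,0) a7@(3,2) a8@(2,0) | pheromone: 12 0 0 0 0 0 / 0 0 0 0 11 0 / 7 0 0 0 0 0 / 0 0 11 0 0 0 / 0 0 0 0 0 0
t=7: a0@(0,0) a1@(1,4) a2@(3,2) a3@(0,0) a4@(1,4) a5@(0,0) a6@(2,0) a7@(3,2) a8@(2,0) | pheromone: 14 0 0 0 0 0 / 0 0 0 0 12 0 / 8 0 0 0 0 0 / 0 0 12 0 0 0 / 0 0 0 0 0 0
t=8: a0@(0,0) a1@(1,4) a2@(3,2) a3@(0,0) a4@(1,4) a5@(0,0) a6@(2,0) a7@(3,2) a8@(2,0) | pheromone: 16 0 0 0 0 0 / 0 0 0 0 13 0 / 9 0 0 0 0 0 / 0 0 13 0 0 0 / 0 0 0 0 0 0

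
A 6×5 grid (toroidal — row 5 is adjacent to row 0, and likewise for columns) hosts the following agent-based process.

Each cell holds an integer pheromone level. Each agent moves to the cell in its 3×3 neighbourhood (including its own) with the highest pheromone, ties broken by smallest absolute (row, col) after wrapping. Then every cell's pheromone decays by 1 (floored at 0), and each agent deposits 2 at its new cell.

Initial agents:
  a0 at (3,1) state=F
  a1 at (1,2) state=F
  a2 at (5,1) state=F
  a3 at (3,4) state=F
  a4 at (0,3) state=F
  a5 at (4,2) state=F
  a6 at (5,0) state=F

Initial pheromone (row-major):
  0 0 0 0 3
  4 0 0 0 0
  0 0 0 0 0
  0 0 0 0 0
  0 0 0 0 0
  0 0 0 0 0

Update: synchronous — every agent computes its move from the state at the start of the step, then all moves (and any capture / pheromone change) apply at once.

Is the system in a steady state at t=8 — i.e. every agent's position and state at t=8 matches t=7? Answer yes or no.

yes

t=1: a0@(2,0) a1@(0,1) a2@(0,0) a3@(2,0) a4@(0,4) a5@(3,1) a6@(0,4) | pheromone: 2 2 0 0 6 / 3 0 0 0 0 / 4 0 0 0 0 / 0 2 0 0 0 / 0 0 0 0 0 / 0 0 0 0 0
t=2: a0@(2,0) a1@(1,0) a2@(0,4) a3@(2,0) a4@(0,4) a5@(2,0) a6@(0,4) | pheromone: 1 1 0 0 11 / 4 0 0 0 0 / 9 0 0 0 0 / 0 1 0 0 0 / 0 0 0 0 0 / 0 0 0 0 0
t=3: a0@(2,0) a1@(0,4) a2@(0,4) a3@(2,0) a4@(0,4) a5@(2,0) a6@(0,4) | pheromone: 0 0 0 0 18 / 3 0 0 0 0 / 14 0 0 0 0 / 0 0 0 0 0 / 0 0 0 0 0 / 0 0 0 0 0
t=4: a0@(2,0) a1@(0,4) a2@(0,4) a3@(2,0) a4@(0,4) a5@(2,0) a6@(0,4) | pheromone: 0 0 0 0 25 / 2 0 0 0 0 / 19 0 0 0 0 / 0 0 0 0 0 / 0 0 0 0 0 / 0 0 0 0 0
t=5: a0@(2,0) a1@(0,4) a2@(0,4) a3@(2,0) a4@(0,4) a5@(2,0) a6@(0,4) | pheromone: 0 0 0 0 32 / 1 0 0 0 0 / 24 0 0 0 0 / 0 0 0 0 0 / 0 0 0 0 0 / 0 0 0 0 0
t=6: a0@(2,0) a1@(0,4) a2@(0,4) a3@(2,0) a4@(0,4) a5@(2,0) a6@(0,4) | pheromone: 0 0 0 0 39 / 0 0 0 0 0 / 29 0 0 0 0 / 0 0 0 0 0 / 0 0 0 0 0 / 0 0 0 0 0
t=7: a0@(2,0) a1@(0,4) a2@(0,4) a3@(2,0) a4@(0,4) a5@(2,0) a6@(0,4) | pheromone: 0 0 0 0 46 / 0 0 0 0 0 / 34 0 0 0 0 / 0 0 0 0 0 / 0 0 0 0 0 / 0 0 0 0 0
t=8: a0@(2,0) a1@(0,4) a2@(0,4) a3@(2,0) a4@(0,4) a5@(2,0) a6@(0,4) | pheromone: 0 0 0 0 53 / 0 0 0 0 0 / 39 0 0 0 0 / 0 0 0 0 0 / 0 0 0 0 0 / 0 0 0 0 0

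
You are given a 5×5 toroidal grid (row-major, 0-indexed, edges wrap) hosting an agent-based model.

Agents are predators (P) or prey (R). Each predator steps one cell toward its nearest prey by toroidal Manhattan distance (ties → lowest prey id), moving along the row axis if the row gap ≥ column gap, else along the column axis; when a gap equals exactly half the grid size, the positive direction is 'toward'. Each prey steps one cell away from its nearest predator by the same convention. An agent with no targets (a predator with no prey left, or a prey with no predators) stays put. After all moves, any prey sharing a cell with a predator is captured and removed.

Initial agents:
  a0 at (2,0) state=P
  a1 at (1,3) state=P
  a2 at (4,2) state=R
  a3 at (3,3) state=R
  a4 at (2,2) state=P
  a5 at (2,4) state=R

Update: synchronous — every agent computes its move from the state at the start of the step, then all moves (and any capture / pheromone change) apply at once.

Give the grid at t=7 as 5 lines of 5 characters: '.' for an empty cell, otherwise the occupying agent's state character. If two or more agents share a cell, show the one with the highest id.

...R.
..R..
.....
...PP
..P..

t=1: a0@(2,4):P a1@(2,3):P a2@(0,2):R a3@(4,3):R a4@(3,2):P
t=2: a0@(3,4):P a1@(3,3):P a2@(1,2):R a3@(0,3):R a4@(4,2):P
t=3: a0@(4,4):P a1@(4,3):P a2@(2,2):R a3@(1,3):R a4@(0,2):P
t=4: a0@(0,4):P a1@(0,3):P a2@(3,2):R a3@(2,3):R a4@(1,2):P
t=5: a0@(1,4):P a1@(1,3):P a2@(4,2):R a3@(3,3):R a4@(2,2):P
t=6: a0@(2,4):P a1@(2,3):P a2@(0,2):R a3@(4,3):R a4@(3,2):P
t=7: a0@(3,4):P a1@(3,3):P a2@(1,2):R a3@(0,3):R a4@(4,2):P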